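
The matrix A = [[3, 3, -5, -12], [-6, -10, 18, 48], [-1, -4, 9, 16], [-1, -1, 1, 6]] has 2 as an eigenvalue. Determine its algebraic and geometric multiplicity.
algebraic multiplicity 4, geometric multiplicity 2

The characteristic polynomial is (x - 2)^4, so the factor x - 2 appears with exponent 4: the algebraic multiplicity is 4.

rank(A - 2I) = 2, so the eigenspace has dimension 4 - 2 = 2: the geometric multiplicity is 2.

Since 2 < 4, A is not diagonalizable.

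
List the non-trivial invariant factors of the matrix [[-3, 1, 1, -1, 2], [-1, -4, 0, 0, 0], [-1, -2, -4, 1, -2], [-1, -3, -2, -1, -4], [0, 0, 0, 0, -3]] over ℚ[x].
x + 3, x + 3, (x + 3)^3

The Jordan structure of A has elementary divisors (x + 3)^3, (x + 3), (x + 3). Arranging the block sizes at each eigenvalue in decreasing order and taking row products gives the invariant factors.

Invariant factors (smallest first, each dividing the next): x + 3, x + 3, (x + 3)^3.

Check: the last factor (x + 3)^3 is the minimal polynomial, and the product (x + 3)^5 is the characteristic polynomial.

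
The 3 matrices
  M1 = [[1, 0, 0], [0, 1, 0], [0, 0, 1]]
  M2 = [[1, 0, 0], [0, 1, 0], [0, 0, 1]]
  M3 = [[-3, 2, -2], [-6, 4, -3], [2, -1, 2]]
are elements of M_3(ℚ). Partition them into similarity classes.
2 classes: {M1, M2}, {M3}

Characteristic polynomials: χ_{M1} = (x - 1)^3, χ_{M2} = (x - 1)^3, χ_{M3} = (x - 1)^3.

{M1, M2}: invariant factors x - 1, x - 1, x - 1.

{M3}: invariant factors x - 1, (x - 1)^2.

Matrices are similar if and only if their invariant-factor lists agree; the partition into similarity classes is {M1, M2}, {M3}.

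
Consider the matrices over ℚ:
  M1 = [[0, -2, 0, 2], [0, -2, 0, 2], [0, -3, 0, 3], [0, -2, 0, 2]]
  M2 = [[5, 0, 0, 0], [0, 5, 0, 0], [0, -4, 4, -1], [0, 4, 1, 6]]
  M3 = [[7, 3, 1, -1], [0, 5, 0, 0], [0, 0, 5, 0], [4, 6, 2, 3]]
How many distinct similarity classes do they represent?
2 classes: {M1}, {M2, M3}

Characteristic polynomials: χ_{M1} = x^4, χ_{M2} = (x - 5)^4, χ_{M3} = (x - 5)^4.

{M1}: invariant factors x, x, x^2.

{M2, M3}: invariant factors x - 5, x - 5, (x - 5)^2.

Matrices are similar if and only if their invariant-factor lists agree; the partition into similarity classes is {M1}, {M2, M3}.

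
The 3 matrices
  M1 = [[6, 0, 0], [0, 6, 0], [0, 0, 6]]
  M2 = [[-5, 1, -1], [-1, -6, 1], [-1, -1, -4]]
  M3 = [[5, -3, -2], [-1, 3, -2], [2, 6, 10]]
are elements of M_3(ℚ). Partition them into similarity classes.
3 classes: {M1}, {M2}, {M3}

Characteristic polynomials: χ_{M1} = (x - 6)^3, χ_{M2} = (x + 5)^3, χ_{M3} = (x - 6)^3.

{M1}: invariant factors x - 6, x - 6, x - 6.

{M2}: invariant factors (x + 5)^3.

{M3}: invariant factors x - 6, (x - 6)^2.

Matrices are similar if and only if their invariant-factor lists agree; the partition into similarity classes is {M1}, {M2}, {M3}.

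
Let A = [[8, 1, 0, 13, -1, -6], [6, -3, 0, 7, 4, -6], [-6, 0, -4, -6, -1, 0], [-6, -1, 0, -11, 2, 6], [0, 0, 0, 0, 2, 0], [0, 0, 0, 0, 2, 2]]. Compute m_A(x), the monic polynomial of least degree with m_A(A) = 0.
The characteristic polynomial factors as (x - 2)^3(x + 4)^3. The minimal polynomial is ∏(x - λ)^{k_λ} where k_λ is the size of the largest Jordan block at λ.

For λ = -4: rank(A + 4I) = 4, and the largest Jordan block has size 2 (the smallest k with rank((A + 4I)^k) = rank((A + 4I)^(k+1))).
For λ = 2: rank(A - 2I) = 4, and the largest Jordan block has size 2 (the smallest k with rank((A - 2I)^k) = rank((A - 2I)^(k+1))).

So m_A(x) = (x - 2)^2(x + 4)^2.

m_A(x) = (x - 2)^2(x + 4)^2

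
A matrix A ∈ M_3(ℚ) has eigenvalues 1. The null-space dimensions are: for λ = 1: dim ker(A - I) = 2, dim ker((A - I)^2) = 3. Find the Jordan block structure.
λ = 1: successive nullity increments [2, 1] count blocks of size ≥ k; block sizes are [2, 1].

Jordan blocks: (1, 2), (1, 1)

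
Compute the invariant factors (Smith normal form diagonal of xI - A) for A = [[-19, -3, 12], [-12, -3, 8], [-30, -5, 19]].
The Jordan structure of A has elementary divisors (x + 1)^2, (x + 1). Arranging the block sizes at each eigenvalue in decreasing order and taking row products gives the invariant factors.

Invariant factors (smallest first, each dividing the next): x + 1, (x + 1)^2.

Check: the last factor (x + 1)^2 is the minimal polynomial, and the product (x + 1)^3 is the characteristic polynomial.

x + 1, (x + 1)^2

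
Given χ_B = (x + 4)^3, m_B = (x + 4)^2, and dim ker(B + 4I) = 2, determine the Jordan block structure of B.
λ = -4: algebraic multiplicity 3 (exponent in χ_B), largest block size 2 (exponent in m_B), 2 blocks (geometric multiplicity). These force block sizes [2, 1].

Jordan blocks: (-4, 2), (-4, 1)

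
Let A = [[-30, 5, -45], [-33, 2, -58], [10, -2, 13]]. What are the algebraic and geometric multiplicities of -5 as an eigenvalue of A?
algebraic multiplicity 3, geometric multiplicity 1

The characteristic polynomial is (x + 5)^3, so the factor x + 5 appears with exponent 3: the algebraic multiplicity is 3.

rank(A + 5I) = 2, so the eigenspace has dimension 3 - 2 = 1: the geometric multiplicity is 1.

Since 1 < 3, A is not diagonalizable.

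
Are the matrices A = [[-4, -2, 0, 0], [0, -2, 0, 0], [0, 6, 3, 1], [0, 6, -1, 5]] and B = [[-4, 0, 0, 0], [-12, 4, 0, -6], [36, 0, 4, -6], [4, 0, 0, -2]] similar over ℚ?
Both have characteristic polynomial (x - 4)^2(x + 2)(x + 4), but the minimal polynomial of A is (x - 4)^2(x + 2)(x + 4) while the minimal polynomial of B is (x - 4)(x + 2)(x + 4). The minimal polynomial is a similarity invariant, so A and B are not similar.

No.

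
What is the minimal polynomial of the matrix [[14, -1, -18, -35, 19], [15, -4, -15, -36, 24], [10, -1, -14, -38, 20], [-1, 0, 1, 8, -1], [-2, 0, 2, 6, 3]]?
The characteristic polynomial factors as (x - 5)^3(x + 4)^2. The minimal polynomial is ∏(x - λ)^{k_λ} where k_λ is the size of the largest Jordan block at λ.

For λ = -4: rank(A + 4I) = 4, and the largest Jordan block has size 2 (the smallest k with rank((A + 4I)^k) = rank((A + 4I)^(k+1))).
For λ = 5: rank(A - 5I) = 3, and the largest Jordan block has size 2 (the smallest k with rank((A - 5I)^k) = rank((A - 5I)^(k+1))).

So m_A(x) = (x - 5)^2(x + 4)^2.

m_A(x) = (x - 5)^2(x + 4)^2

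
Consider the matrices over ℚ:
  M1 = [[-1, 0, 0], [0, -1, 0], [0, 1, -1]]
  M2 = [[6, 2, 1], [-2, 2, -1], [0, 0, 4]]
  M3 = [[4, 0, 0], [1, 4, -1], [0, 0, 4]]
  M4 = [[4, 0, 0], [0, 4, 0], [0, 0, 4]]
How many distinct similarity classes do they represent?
Characteristic polynomials: χ_{M1} = (x + 1)^3, χ_{M2} = (x - 4)^3, χ_{M3} = (x - 4)^3, χ_{M4} = (x - 4)^3.

{M1}: invariant factors x + 1, (x + 1)^2.

{M2, M3}: invariant factors x - 4, (x - 4)^2.

{M4}: invariant factors x - 4, x - 4, x - 4.

Matrices are similar if and only if their invariant-factor lists agree; the partition into similarity classes is {M1}, {M2, M3}, {M4}.

3 classes: {M1}, {M2, M3}, {M4}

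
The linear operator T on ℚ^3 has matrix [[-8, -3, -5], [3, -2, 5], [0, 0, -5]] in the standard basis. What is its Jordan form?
J = [[-5, 1, 0], [0, -5, 0], [0, 0, -5]]

The characteristic polynomial is det(xI - A) = (x + 5)^3, so the eigenvalues are -5 (algebraic multiplicity 3).

For λ = -5: rank(A + 5I) = 1, rank((A + 5I)^2) = 0. The eigenspace has dimension 3 - 1 = 2, so there are 2 Jordan blocks; the rank sequence gives block sizes [2, 1].

Assembling the blocks gives the Jordan form J above.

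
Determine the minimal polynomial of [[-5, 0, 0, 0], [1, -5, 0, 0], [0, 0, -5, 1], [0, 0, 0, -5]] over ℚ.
The characteristic polynomial factors as (x + 5)^4. The minimal polynomial is ∏(x - λ)^{k_λ} where k_λ is the size of the largest Jordan block at λ.

For λ = -5: rank(A + 5I) = 2, and the largest Jordan block has size 2 (the smallest k with rank((A + 5I)^k) = rank((A + 5I)^(k+1))).

So m_A(x) = (x + 5)^2.

m_A(x) = (x + 5)^2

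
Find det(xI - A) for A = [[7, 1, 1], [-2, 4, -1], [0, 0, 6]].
χ_A(x) = (x - 6)^2(x - 5)

xI - A = [[x - 7, -1, -1], [2, x - 4, 1], [0, 0, x - 6]].

Expanding det(xI - A) along the first row:
det(xI - A) = + (x - 7)·det([[x - 4, 1], [0, x - 6]]) - (-1)·det([[2, 1], [0, x - 6]]) + (-1)·det([[2, x - 4], [0, 0]]).

Evaluating gives χ_A(x) = x^3 - 17x^2 + 96x - 180 = (x - 6)^2(x - 5).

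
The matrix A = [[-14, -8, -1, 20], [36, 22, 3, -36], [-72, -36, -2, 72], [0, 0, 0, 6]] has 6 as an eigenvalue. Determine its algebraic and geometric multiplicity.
The characteristic polynomial is (x - 6)(x - 4)^2(x + 2), so the factor x - 6 appears with exponent 1: the algebraic multiplicity is 1.

rank(A - 6I) = 3, so the eigenspace has dimension 4 - 3 = 1: the geometric multiplicity is 1.

algebraic multiplicity 1, geometric multiplicity 1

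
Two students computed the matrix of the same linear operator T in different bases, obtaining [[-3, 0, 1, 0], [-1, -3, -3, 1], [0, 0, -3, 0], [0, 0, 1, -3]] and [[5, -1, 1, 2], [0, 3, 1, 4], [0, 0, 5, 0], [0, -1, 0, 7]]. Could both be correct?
No.

trace(A) = -12 but trace(B) = 20. The trace is a similarity invariant, so A and B are not similar.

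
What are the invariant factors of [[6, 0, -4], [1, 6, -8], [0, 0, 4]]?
(x - 6)^2(x - 4)

The Jordan structure of A has elementary divisors (x - 4), (x - 6)^2. Arranging the block sizes at each eigenvalue in decreasing order and taking row products gives the invariant factors.

Invariant factors (smallest first, each dividing the next): (x - 6)^2(x - 4).

Check: the last factor (x - 6)^2(x - 4) is the minimal polynomial, and the product (x - 6)^2(x - 4) is the characteristic polynomial.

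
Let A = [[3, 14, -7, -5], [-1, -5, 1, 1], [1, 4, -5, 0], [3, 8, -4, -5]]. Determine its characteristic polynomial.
χ_A(x) = (x + 3)^4

xI - A = [[x - 3, -14, 7, 5], [1, x + 5, -1, -1], [-1, -4, x + 5, 0], [-3, -8, 4, x + 5]].

Expanding det(xI - A) along the first row:
det(xI - A) = + (x - 3)·det([[x + 5, -1, -1], [-4, x + 5, 0], [-8, 4, x + 5]]) - (-14)·det([[1, -1, -1], [-1, x + 5, 0], [-3, 4, x + 5]]) + (7)·det([[1, x + 5, -1], [-1, -4, 0], [-3, -8, x + 5]]) - (5)·det([[1, x + 5, -1], [-1, -4, x + 5], [-3, -8, 4]]).

Evaluating gives χ_A(x) = x^4 + 12x^3 + 54x^2 + 108x + 81 = (x + 3)^4.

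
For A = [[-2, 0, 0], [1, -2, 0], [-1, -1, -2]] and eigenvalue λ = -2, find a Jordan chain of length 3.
We seek v_1 ∈ ker((A + 2I)^3) \ ker((A + 2I)^2), then set v_{i+1} = (A + 2I) v_i.

One such chain is v_1 = [[1, 0, 2]]^T, v_2 = [[0, 1, -1]]^T, v_3 = [[0, 0, -1]]^T. Check: (A + 2I) v_3 = [[0, 0, 0]]^T = 0.

v_1 = [[1, 0, 2]]^T, v_2 = [[0, 1, -1]]^T, v_3 = [[0, 0, -1]]^T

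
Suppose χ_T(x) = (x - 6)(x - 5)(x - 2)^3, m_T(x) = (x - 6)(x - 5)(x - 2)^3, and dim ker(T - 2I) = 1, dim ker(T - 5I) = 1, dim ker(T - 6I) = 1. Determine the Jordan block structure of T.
Jordan blocks: (2, 3), (5, 1), (6, 1)

λ = 2: algebraic multiplicity 3 (exponent in χ_T), largest block size 3 (exponent in m_T), 1 block (geometric multiplicity). This forces block sizes [3].
λ = 5: algebraic multiplicity 1 (exponent in χ_T), largest block size 1 (exponent in m_T), 1 block (geometric multiplicity). This forces block sizes [1].
λ = 6: algebraic multiplicity 1 (exponent in χ_T), largest block size 1 (exponent in m_T), 1 block (geometric multiplicity). This forces block sizes [1].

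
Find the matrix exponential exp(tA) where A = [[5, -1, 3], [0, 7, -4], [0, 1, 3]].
e^{tA} = [[e^{5*t}, t*(t - 2)*e^{5*t}/2, t*(3 - t)*e^{5*t}], [0, (2*t + 1)*e^{5*t}, -4*t*e^{5*t}], [0, t*e^{5*t}, (1 - 2*t)*e^{5*t}]]

A has Jordan form J = [[5, 1, 0], [0, 5, 1], [0, 0, 5]] with A = PJP^{-1}, so e^{tA} = P e^{tJ} P^{-1}.

For a Jordan block J_k(λ), e^{tJ_k(λ)} = e^{λt} · (I + tN + t^2 N^2/2! + ... + t^{k-1} N^{k-1}/(k-1)!) where N is the nilpotent superdiagonal part.

Assembling the blocks and conjugating back gives the entries of e^{tA} as shown above.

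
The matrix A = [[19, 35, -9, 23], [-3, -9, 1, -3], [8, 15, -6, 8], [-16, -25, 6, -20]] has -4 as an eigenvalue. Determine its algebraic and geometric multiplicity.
The characteristic polynomial is (x + 4)^4, so the factor x + 4 appears with exponent 4: the algebraic multiplicity is 4.

rank(A + 4I) = 2, so the eigenspace has dimension 4 - 2 = 2: the geometric multiplicity is 2.

Since 2 < 4, A is not diagonalizable.

algebraic multiplicity 4, geometric multiplicity 2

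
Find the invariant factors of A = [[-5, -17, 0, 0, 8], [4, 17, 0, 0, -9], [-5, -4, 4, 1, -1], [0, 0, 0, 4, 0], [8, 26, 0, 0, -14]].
The Jordan structure of A has elementary divisors (x + 3)^2, (x - 4)^2, (x - 4). Arranging the block sizes at each eigenvalue in decreasing order and taking row products gives the invariant factors.

Invariant factors (smallest first, each dividing the next): x - 4, (x - 4)^2(x + 3)^2.

Check: the last factor (x - 4)^2(x + 3)^2 is the minimal polynomial, and the product (x - 4)^3(x + 3)^2 is the characteristic polynomial.

x - 4, (x - 4)^2(x + 3)^2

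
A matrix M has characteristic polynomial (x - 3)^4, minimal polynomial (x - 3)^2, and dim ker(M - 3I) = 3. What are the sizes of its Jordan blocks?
λ = 3: algebraic multiplicity 4 (exponent in χ_M), largest block size 2 (exponent in m_M), 3 blocks (geometric multiplicity). These force block sizes [2, 1, 1].

Jordan blocks: (3, 2), (3, 1), (3, 1)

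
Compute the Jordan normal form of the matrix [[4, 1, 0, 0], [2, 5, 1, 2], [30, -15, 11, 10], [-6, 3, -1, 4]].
The characteristic polynomial is det(xI - A) = (x - 6)^4, so the eigenvalues are 6 (algebraic multiplicity 4).

For λ = 6: rank(A - 6I) = 2, rank((A - 6I)^2) = 1, rank((A - 6I)^3) = 0. The eigenspace has dimension 4 - 2 = 2, so there are 2 Jordan blocks; the rank sequence gives block sizes [3, 1].

Assembling the blocks gives the Jordan form J above.

J = [[6, 1, 0, 0], [0, 6, 1, 0], [0, 0, 6, 0], [0, 0, 0, 6]]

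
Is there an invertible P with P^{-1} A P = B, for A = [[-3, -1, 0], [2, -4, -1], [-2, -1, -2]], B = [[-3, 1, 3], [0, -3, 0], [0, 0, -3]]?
Both have characteristic polynomial (x + 3)^3, but the minimal polynomial of A is (x + 3)^3 while the minimal polynomial of B is (x + 3)^2. The minimal polynomial is a similarity invariant, so A and B are not similar.

No.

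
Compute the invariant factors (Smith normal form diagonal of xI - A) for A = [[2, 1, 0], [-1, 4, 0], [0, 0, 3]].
The Jordan structure of A has elementary divisors (x - 3)^2, (x - 3). Arranging the block sizes at each eigenvalue in decreasing order and taking row products gives the invariant factors.

Invariant factors (smallest first, each dividing the next): x - 3, (x - 3)^2.

Check: the last factor (x - 3)^2 is the minimal polynomial, and the product (x - 3)^3 is the characteristic polynomial.

x - 3, (x - 3)^2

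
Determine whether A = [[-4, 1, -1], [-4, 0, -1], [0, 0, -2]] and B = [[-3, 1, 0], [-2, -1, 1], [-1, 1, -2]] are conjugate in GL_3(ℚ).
Yes.

Two matrices over a field are similar if and only if they have the same invariant factors.

Both A and B have characteristic polynomial (x + 2)^3 and minimal polynomial (x + 2)^3. Computing further, both have invariant factors (x + 2)^3. Hence A and B are similar.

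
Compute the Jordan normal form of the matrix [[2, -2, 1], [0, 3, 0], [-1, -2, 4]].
The characteristic polynomial is det(xI - A) = (x - 3)^3, so the eigenvalues are 3 (algebraic multiplicity 3).

For λ = 3: rank(A - 3I) = 1, rank((A - 3I)^2) = 0. The eigenspace has dimension 3 - 1 = 2, so there are 2 Jordan blocks; the rank sequence gives block sizes [2, 1].

Assembling the blocks gives the Jordan form J above.

J = [[3, 1, 0], [0, 3, 0], [0, 0, 3]]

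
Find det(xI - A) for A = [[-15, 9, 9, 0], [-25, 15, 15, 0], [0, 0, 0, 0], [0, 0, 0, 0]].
xI - A = [[x + 15, -9, -9, 0], [25, x - 15, -15, 0], [0, 0, x, 0], [0, 0, 0, x]].

Expanding det(xI - A) along the first row:
det(xI - A) = + (x + 15)·det([[x - 15, -15, 0], [0, x, 0], [0, 0, x]]) - (-9)·det([[25, -15, 0], [0, x, 0], [0, 0, x]]) + (-9)·det([[25, x - 15, 0], [0, 0, 0], [0, 0, x]]) - (0)·det([[25, x - 15, -15], [0, 0, x], [0, 0, 0]]).

Evaluating gives χ_A(x) = x^4.

χ_A(x) = x^4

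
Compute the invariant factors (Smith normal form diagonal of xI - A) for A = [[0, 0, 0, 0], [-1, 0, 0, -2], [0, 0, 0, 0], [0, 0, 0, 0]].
x, x, x^2

The Jordan structure of A has elementary divisors x^2, x, x. Arranging the block sizes at each eigenvalue in decreasing order and taking row products gives the invariant factors.

Invariant factors (smallest first, each dividing the next): x, x, x^2.

Check: the last factor x^2 is the minimal polynomial, and the product x^4 is the characteristic polynomial.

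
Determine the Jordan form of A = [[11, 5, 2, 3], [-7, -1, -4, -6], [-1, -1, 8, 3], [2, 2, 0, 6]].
J = [[6, 1, 0, 0], [0, 6, 1, 0], [0, 0, 6, 0], [0, 0, 0, 6]]

The characteristic polynomial is det(xI - A) = (x - 6)^4, so the eigenvalues are 6 (algebraic multiplicity 4).

For λ = 6: rank(A - 6I) = 2, rank((A - 6I)^2) = 1, rank((A - 6I)^3) = 0. The eigenspace has dimension 4 - 2 = 2, so there are 2 Jordan blocks; the rank sequence gives block sizes [3, 1].

Assembling the blocks gives the Jordan form J above.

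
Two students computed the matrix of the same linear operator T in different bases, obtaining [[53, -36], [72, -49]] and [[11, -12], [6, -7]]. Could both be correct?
Two matrices over a field are similar if and only if they have the same invariant factors.

Both A and B have characteristic polynomial (x - 5)(x + 1) and minimal polynomial (x - 5)(x + 1). Computing further, both have invariant factors (x - 5)(x + 1). Hence A and B are similar.

Yes.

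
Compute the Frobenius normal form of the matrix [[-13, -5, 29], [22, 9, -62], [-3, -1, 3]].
R = [[0, 0, 0], [1, 0, -6], [0, 1, -1]]

The invariant factors of A (the non-unit diagonal entries of the Smith normal form of xI - A over ℚ[x]) are x(x^2 + x + 6), each dividing the next. The characteristic polynomial is their product, x(x^2 + x + 6).

The rational canonical form is the block-diagonal matrix of companion matrices C(f_i):
R = [[0, 0, 0], [1, 0, -6], [0, 1, -1]].

Note the characteristic polynomial does not split into linear factors over ℚ, so A has no Jordan form over ℚ; the rational canonical form exists over any field.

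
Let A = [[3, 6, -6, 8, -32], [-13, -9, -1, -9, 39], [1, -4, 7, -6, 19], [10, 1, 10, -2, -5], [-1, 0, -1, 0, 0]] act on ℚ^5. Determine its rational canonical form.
The invariant factors of A (the non-unit diagonal entries of the Smith normal form of xI - A over ℚ[x]) are x^2 + 3x + 3, (x - 5)(x^2 + 3x + 3), each dividing the next. The characteristic polynomial is their product, (x - 5)(x^2 + 3x + 3)^2.

The rational canonical form is the block-diagonal matrix of companion matrices C(f_i):
R = [[0, -3, 0, 0, 0], [1, -3, 0, 0, 0], [0, 0, 0, 0, 15], [0, 0, 1, 0, 12], [0, 0, 0, 1, 2]].

Note the characteristic polynomial does not split into linear factors over ℚ, so A has no Jordan form over ℚ; the rational canonical form exists over any field.

R = [[0, -3, 0, 0, 0], [1, -3, 0, 0, 0], [0, 0, 0, 0, 15], [0, 0, 1, 0, 12], [0, 0, 0, 1, 2]]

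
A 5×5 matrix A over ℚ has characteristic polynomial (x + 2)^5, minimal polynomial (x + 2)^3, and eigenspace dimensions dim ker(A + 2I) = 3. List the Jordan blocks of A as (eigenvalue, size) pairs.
Jordan blocks: (-2, 3), (-2, 1), (-2, 1)

λ = -2: algebraic multiplicity 5 (exponent in χ_A), largest block size 3 (exponent in m_A), 3 blocks (geometric multiplicity). These force block sizes [3, 1, 1].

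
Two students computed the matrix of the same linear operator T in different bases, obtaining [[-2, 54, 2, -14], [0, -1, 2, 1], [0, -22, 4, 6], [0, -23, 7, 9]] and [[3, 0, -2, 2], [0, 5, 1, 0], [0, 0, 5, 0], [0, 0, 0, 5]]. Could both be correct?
No.

trace(A) = 10 but trace(B) = 18. The trace is a similarity invariant, so A and B are not similar.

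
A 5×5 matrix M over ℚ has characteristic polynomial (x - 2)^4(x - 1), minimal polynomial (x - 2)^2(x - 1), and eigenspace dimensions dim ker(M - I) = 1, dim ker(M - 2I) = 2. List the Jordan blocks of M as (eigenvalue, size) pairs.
λ = 1: algebraic multiplicity 1 (exponent in χ_M), largest block size 1 (exponent in m_M), 1 block (geometric multiplicity). This forces block sizes [1].
λ = 2: algebraic multiplicity 4 (exponent in χ_M), largest block size 2 (exponent in m_M), 2 blocks (geometric multiplicity). These force block sizes [2, 2].

Jordan blocks: (1, 1), (2, 2), (2, 2)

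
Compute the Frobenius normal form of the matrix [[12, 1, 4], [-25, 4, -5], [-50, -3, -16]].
The invariant factors of A (the non-unit diagonal entries of the Smith normal form of xI - A over ℚ[x]) are x^3 + 2x - 2, each dividing the next. The characteristic polynomial is their product, x^3 + 2x - 2.

The rational canonical form is the block-diagonal matrix of companion matrices C(f_i):
R = [[0, 0, 2], [1, 0, -2], [0, 1, 0]].

Note the characteristic polynomial does not split into linear factors over ℚ, so A has no Jordan form over ℚ; the rational canonical form exists over any field.

R = [[0, 0, 2], [1, 0, -2], [0, 1, 0]]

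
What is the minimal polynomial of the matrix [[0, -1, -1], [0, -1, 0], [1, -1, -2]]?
m_A(x) = (x + 1)^2

The characteristic polynomial factors as (x + 1)^3. The minimal polynomial is ∏(x - λ)^{k_λ} where k_λ is the size of the largest Jordan block at λ.

For λ = -1: rank(A + I) = 1, and the largest Jordan block has size 2 (the smallest k with rank((A + I)^k) = rank((A + I)^(k+1))).

So m_A(x) = (x + 1)^2.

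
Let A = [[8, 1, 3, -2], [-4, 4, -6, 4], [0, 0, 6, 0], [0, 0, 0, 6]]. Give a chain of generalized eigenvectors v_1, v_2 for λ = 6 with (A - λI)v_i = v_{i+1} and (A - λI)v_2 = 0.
We seek v_1 ∈ ker((A - 6I)^2) \ ker(A - 6I), then set v_{i+1} = (A - 6I) v_i.

One such chain is v_1 = [[0, 1, 0, 0]]^T, v_2 = [[1, -2, 0, 0]]^T. Check: (A - 6I) v_2 = [[0, 0, 0, 0]]^T = 0.

v_1 = [[0, 1, 0, 0]]^T, v_2 = [[1, -2, 0, 0]]^T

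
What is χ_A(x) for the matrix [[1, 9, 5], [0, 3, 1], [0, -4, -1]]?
χ_A(x) = (x - 1)^3

xI - A = [[x - 1, -9, -5], [0, x - 3, -1], [0, 4, x + 1]].

Expanding det(xI - A) along the first row:
det(xI - A) = + (x - 1)·det([[x - 3, -1], [4, x + 1]]) - (-9)·det([[0, -1], [0, x + 1]]) + (-5)·det([[0, x - 3], [0, 4]]).

Evaluating gives χ_A(x) = x^3 - 3x^2 + 3x - 1 = (x - 1)^3.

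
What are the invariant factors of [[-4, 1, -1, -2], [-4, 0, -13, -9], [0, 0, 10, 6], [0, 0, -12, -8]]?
(x - 4)(x + 2)^3

The Jordan structure of A has elementary divisors (x + 2)^3, (x - 4). Arranging the block sizes at each eigenvalue in decreasing order and taking row products gives the invariant factors.

Invariant factors (smallest first, each dividing the next): (x - 4)(x + 2)^3.

Check: the last factor (x - 4)(x + 2)^3 is the minimal polynomial, and the product (x - 4)(x + 2)^3 is the characteristic polynomial.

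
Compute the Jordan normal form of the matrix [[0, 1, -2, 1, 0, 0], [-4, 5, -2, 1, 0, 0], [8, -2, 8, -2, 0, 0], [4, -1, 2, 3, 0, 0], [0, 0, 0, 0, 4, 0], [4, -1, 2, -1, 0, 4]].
The characteristic polynomial is det(xI - A) = (x - 4)^6, so the eigenvalues are 4 (algebraic multiplicity 6).

For λ = 4: rank(A - 4I) = 1, rank((A - 4I)^2) = 0. The eigenspace has dimension 6 - 1 = 5, so there are 5 Jordan blocks; the rank sequence gives block sizes [2, 1, 1, 1, 1].

Assembling the blocks gives the Jordan form J above.

J = [[4, 1, 0, 0, 0, 0], [0, 4, 0, 0, 0, 0], [0, 0, 4, 0, 0, 0], [0, 0, 0, 4, 0, 0], [0, 0, 0, 0, 4, 0], [0, 0, 0, 0, 0, 4]]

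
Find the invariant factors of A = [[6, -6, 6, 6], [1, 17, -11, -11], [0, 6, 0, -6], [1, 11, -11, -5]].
x - 6, x(x - 6)^2

The Jordan structure of A has elementary divisors x, (x - 6)^2, (x - 6). Arranging the block sizes at each eigenvalue in decreasing order and taking row products gives the invariant factors.

Invariant factors (smallest first, each dividing the next): x - 6, x(x - 6)^2.

Check: the last factor x(x - 6)^2 is the minimal polynomial, and the product x(x - 6)^3 is the characteristic polynomial.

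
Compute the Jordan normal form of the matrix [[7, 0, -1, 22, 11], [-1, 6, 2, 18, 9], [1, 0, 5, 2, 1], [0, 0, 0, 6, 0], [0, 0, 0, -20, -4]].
J = [[-4, 0, 0, 0, 0], [0, 6, 1, 0, 0], [0, 0, 6, 1, 0], [0, 0, 0, 6, 0], [0, 0, 0, 0, 6]]

The characteristic polynomial is det(xI - A) = (x - 6)^4(x + 4), so the eigenvalues are -4 (algebraic multiplicity 1), 6 (algebraic multiplicity 4).

For λ = -4: algebraic multiplicity 1 gives one 1×1 block.

For λ = 6: rank(A - 6I) = 3, rank((A - 6I)^2) = 2, rank((A - 6I)^3) = 1. The eigenspace has dimension 5 - 3 = 2, so there are 2 Jordan blocks; the rank sequence gives block sizes [3, 1].

Assembling the blocks gives the Jordan form J above.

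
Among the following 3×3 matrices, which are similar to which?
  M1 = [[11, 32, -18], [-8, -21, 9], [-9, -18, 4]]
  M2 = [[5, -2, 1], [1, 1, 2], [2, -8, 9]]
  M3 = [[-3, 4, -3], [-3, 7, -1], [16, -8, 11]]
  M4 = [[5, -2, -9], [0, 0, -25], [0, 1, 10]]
Characteristic polynomials: χ_{M1} = (x - 4)(x + 5)^2, χ_{M2} = (x - 5)^3, χ_{M3} = (x - 5)^3, χ_{M4} = (x - 5)^3.

{M1}: invariant factors (x - 4)(x + 5)^2.

{M2, M3, M4}: invariant factors (x - 5)^3.

Matrices are similar if and only if their invariant-factor lists agree; the partition into similarity classes is {M1}, {M2, M3, M4}.

2 classes: {M1}, {M2, M3, M4}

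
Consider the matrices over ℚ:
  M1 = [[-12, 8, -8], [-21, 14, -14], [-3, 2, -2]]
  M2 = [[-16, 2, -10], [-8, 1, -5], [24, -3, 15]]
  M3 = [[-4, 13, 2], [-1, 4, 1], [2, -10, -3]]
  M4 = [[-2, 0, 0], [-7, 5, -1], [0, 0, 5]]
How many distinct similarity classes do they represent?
Characteristic polynomials: χ_{M1} = x^3, χ_{M2} = x^3, χ_{M3} = (x + 1)^3, χ_{M4} = (x - 5)^2(x + 2).

{M1, M2}: invariant factors x, x^2.

{M3}: invariant factors (x + 1)^3.

{M4}: invariant factors (x - 5)^2(x + 2).

Matrices are similar if and only if their invariant-factor lists agree; the partition into similarity classes is {M1, M2}, {M3}, {M4}.

3 classes: {M1, M2}, {M3}, {M4}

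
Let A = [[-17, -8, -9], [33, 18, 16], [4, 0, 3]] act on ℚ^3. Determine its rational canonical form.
R = [[0, 0, 10], [1, 0, 3], [0, 1, 4]]

The invariant factors of A (the non-unit diagonal entries of the Smith normal form of xI - A over ℚ[x]) are (x - 5)(x^2 + x + 2), each dividing the next. The characteristic polynomial is their product, (x - 5)(x^2 + x + 2).

The rational canonical form is the block-diagonal matrix of companion matrices C(f_i):
R = [[0, 0, 10], [1, 0, 3], [0, 1, 4]].

Note the characteristic polynomial does not split into linear factors over ℚ, so A has no Jordan form over ℚ; the rational canonical form exists over any field.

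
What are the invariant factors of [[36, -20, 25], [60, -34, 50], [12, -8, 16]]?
The Jordan structure of A has elementary divisors (x - 6)^2, (x - 6). Arranging the block sizes at each eigenvalue in decreasing order and taking row products gives the invariant factors.

Invariant factors (smallest first, each dividing the next): x - 6, (x - 6)^2.

Check: the last factor (x - 6)^2 is the minimal polynomial, and the product (x - 6)^3 is the characteristic polynomial.

x - 6, (x - 6)^2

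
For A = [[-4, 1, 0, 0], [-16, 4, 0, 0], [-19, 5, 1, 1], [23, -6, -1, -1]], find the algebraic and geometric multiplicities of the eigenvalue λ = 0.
The characteristic polynomial is x^4, so the factor x appears with exponent 4: the algebraic multiplicity is 4.

rank(A) = 2, so the eigenspace has dimension 4 - 2 = 2: the geometric multiplicity is 2.

Since 2 < 4, A is not diagonalizable.

algebraic multiplicity 4, geometric multiplicity 2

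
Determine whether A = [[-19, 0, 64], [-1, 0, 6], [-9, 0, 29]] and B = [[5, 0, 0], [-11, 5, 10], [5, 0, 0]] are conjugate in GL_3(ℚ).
Yes.

Two matrices over a field are similar if and only if they have the same invariant factors.

Both A and B have characteristic polynomial x(x - 5)^2 and minimal polynomial x(x - 5)^2. Computing further, both have invariant factors x(x - 5)^2. Hence A and B are similar.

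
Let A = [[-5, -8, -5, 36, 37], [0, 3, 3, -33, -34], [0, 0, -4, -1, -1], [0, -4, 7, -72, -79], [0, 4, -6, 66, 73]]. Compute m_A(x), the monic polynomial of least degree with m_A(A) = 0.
m_A(x) = (x - 5)^2(x + 5)^3

The characteristic polynomial factors as (x - 5)^2(x + 5)^3. The minimal polynomial is ∏(x - λ)^{k_λ} where k_λ is the size of the largest Jordan block at λ.

For λ = -5: rank(A + 5I) = 4, and the largest Jordan block has size 3 (the smallest k with rank((A + 5I)^k) = rank((A + 5I)^(k+1))).
For λ = 5: rank(A - 5I) = 4, and the largest Jordan block has size 2 (the smallest k with rank((A - 5I)^k) = rank((A - 5I)^(k+1))).

So m_A(x) = (x - 5)^2(x + 5)^3.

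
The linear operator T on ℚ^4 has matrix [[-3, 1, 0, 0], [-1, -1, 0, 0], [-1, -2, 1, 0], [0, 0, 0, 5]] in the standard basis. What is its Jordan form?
The characteristic polynomial is det(xI - A) = (x - 5)(x - 1)(x + 2)^2, so the eigenvalues are -2 (algebraic multiplicity 2), 1 (algebraic multiplicity 1), 5 (algebraic multiplicity 1).

For λ = -2: rank(A + 2I) = 3, rank((A + 2I)^2) = 2. The eigenspace has dimension 4 - 3 = 1, so there is 1 Jordan block; the rank sequence gives block sizes [2].

For λ = 1: algebraic multiplicity 1 gives one 1×1 block.

For λ = 5: algebraic multiplicity 1 gives one 1×1 block.

Assembling the blocks gives the Jordan form J above.

J = [[-2, 1, 0, 0], [0, -2, 0, 0], [0, 0, 1, 0], [0, 0, 0, 5]]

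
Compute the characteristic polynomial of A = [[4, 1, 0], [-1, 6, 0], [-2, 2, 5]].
xI - A = [[x - 4, -1, 0], [1, x - 6, 0], [2, -2, x - 5]].

Expanding det(xI - A) along the first row:
det(xI - A) = + (x - 4)·det([[x - 6, 0], [-2, x - 5]]) - (-1)·det([[1, 0], [2, x - 5]]) + (0)·det([[1, x - 6], [2, -2]]).

Evaluating gives χ_A(x) = x^3 - 15x^2 + 75x - 125 = (x - 5)^3.

χ_A(x) = (x - 5)^3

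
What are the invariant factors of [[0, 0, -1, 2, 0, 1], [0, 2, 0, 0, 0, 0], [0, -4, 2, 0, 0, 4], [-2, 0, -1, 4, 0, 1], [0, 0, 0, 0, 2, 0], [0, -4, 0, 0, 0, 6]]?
The Jordan structure of A has elementary divisors (x - 2)^2, (x - 2), (x - 2), (x - 2), (x - 6). Arranging the block sizes at each eigenvalue in decreasing order and taking row products gives the invariant factors.

Invariant factors (smallest first, each dividing the next): x - 2, x - 2, x - 2, (x - 6)(x - 2)^2.

Check: the last factor (x - 6)(x - 2)^2 is the minimal polynomial, and the product (x - 6)(x - 2)^5 is the characteristic polynomial.

x - 2, x - 2, x - 2, (x - 6)(x - 2)^2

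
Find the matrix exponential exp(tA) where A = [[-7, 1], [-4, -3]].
A has Jordan form J = [[-5, 1], [0, -5]] with A = PJP^{-1}, so e^{tA} = P e^{tJ} P^{-1}.

For a Jordan block J_k(λ), e^{tJ_k(λ)} = e^{λt} · (I + tN + t^2 N^2/2! + ... + t^{k-1} N^{k-1}/(k-1)!) where N is the nilpotent superdiagonal part.

Assembling the blocks and conjugating back gives the entries of e^{tA} as shown above.

e^{tA} = [[(1 - 2*t)*e^{-5*t}, t*e^{-5*t}], [-4*t*e^{-5*t}, (2*t + 1)*e^{-5*t}]]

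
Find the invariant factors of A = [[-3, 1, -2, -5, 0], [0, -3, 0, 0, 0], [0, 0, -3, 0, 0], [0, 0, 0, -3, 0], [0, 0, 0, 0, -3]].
The Jordan structure of A has elementary divisors (x + 3)^2, (x + 3), (x + 3), (x + 3). Arranging the block sizes at each eigenvalue in decreasing order and taking row products gives the invariant factors.

Invariant factors (smallest first, each dividing the next): x + 3, x + 3, x + 3, (x + 3)^2.

Check: the last factor (x + 3)^2 is the minimal polynomial, and the product (x + 3)^5 is the characteristic polynomial.

x + 3, x + 3, x + 3, (x + 3)^2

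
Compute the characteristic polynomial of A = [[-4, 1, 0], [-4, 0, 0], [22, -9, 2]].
χ_A(x) = (x - 2)(x + 2)^2

xI - A = [[x + 4, -1, 0], [4, x, 0], [-22, 9, x - 2]].

Expanding det(xI - A) along the first row:
det(xI - A) = + (x + 4)·det([[x, 0], [9, x - 2]]) - (-1)·det([[4, 0], [-22, x - 2]]) + (0)·det([[4, x], [-22, 9]]).

Evaluating gives χ_A(x) = x^3 + 2x^2 - 4x - 8 = (x - 2)(x + 2)^2.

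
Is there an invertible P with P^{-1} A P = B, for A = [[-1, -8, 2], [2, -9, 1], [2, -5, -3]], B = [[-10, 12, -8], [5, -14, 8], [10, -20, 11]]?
Yes.

Two matrices over a field are similar if and only if they have the same invariant factors.

Both A and B have characteristic polynomial (x + 4)^2(x + 5) and minimal polynomial (x + 4)^2(x + 5). Computing further, both have invariant factors (x + 4)^2(x + 5). Hence A and B are similar.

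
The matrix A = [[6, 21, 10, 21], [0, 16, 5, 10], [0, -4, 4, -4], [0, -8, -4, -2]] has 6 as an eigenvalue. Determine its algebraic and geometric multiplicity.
The characteristic polynomial is (x - 6)^4, so the factor x - 6 appears with exponent 4: the algebraic multiplicity is 4.

rank(A - 6I) = 2, so the eigenspace has dimension 4 - 2 = 2: the geometric multiplicity is 2.

Since 2 < 4, A is not diagonalizable.

algebraic multiplicity 4, geometric multiplicity 2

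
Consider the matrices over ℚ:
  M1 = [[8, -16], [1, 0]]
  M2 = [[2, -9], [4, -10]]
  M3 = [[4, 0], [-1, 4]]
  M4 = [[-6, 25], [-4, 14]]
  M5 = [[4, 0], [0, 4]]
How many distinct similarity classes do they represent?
3 classes: {M1, M3, M4}, {M2}, {M5}

Characteristic polynomials: χ_{M1} = (x - 4)^2, χ_{M2} = (x + 4)^2, χ_{M3} = (x - 4)^2, χ_{M4} = (x - 4)^2, χ_{M5} = (x - 4)^2.

{M1, M3, M4}: invariant factors (x - 4)^2.

{M2}: invariant factors (x + 4)^2.

{M5}: invariant factors x - 4, x - 4.

Matrices are similar if and only if their invariant-factor lists agree; the partition into similarity classes is {M1, M3, M4}, {M2}, {M5}.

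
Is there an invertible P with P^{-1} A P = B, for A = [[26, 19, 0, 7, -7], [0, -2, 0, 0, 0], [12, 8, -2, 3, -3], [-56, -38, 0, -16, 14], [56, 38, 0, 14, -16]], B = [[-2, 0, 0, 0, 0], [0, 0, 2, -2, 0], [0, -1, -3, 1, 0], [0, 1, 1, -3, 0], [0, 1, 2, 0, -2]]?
Yes.

Two matrices over a field are similar if and only if they have the same invariant factors.

Both A and B have characteristic polynomial (x + 2)^5 and minimal polynomial (x + 2)^2. Computing further, both have invariant factors x + 2, (x + 2)^2, (x + 2)^2. Hence A and B are similar.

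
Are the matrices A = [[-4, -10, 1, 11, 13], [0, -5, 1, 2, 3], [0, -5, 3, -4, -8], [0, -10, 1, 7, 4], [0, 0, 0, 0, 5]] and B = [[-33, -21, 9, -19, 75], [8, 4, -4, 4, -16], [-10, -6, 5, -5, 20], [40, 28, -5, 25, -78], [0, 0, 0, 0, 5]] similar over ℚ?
Two matrices over a field are similar if and only if they have the same invariant factors.

Both A and B have characteristic polynomial x^2(x - 5)^2(x + 4) and minimal polynomial x^2(x - 5)^2(x + 4). Computing further, both have invariant factors x^2(x - 5)^2(x + 4). Hence A and B are similar.

Yes.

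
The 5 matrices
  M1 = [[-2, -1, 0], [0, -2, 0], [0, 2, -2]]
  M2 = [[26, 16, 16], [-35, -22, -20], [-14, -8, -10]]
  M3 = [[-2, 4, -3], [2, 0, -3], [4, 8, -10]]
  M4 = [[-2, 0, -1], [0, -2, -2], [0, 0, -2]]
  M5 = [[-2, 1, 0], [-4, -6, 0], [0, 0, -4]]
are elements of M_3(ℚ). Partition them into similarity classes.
2 classes: {M1, M2, M4}, {M3, M5}

Characteristic polynomials: χ_{M1} = (x + 2)^3, χ_{M2} = (x + 2)^3, χ_{M3} = (x + 4)^3, χ_{M4} = (x + 2)^3, χ_{M5} = (x + 4)^3.

{M1, M2, M4}: invariant factors x + 2, (x + 2)^2.

{M3, M5}: invariant factors x + 4, (x + 4)^2.

Matrices are similar if and only if their invariant-factor lists agree; the partition into similarity classes is {M1, M2, M4}, {M3, M5}.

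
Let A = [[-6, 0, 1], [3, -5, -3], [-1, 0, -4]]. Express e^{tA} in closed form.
e^{tA} = [[(1 - t)*e^{-5*t}, 0, t*e^{-5*t}], [3*t*e^{-5*t}, e^{-5*t}, -3*t*e^{-5*t}], [-t*e^{-5*t}, 0, (t + 1)*e^{-5*t}]]

A has Jordan form J = [[-5, 1, 0], [0, -5, 0], [0, 0, -5]] with A = PJP^{-1}, so e^{tA} = P e^{tJ} P^{-1}.

For a Jordan block J_k(λ), e^{tJ_k(λ)} = e^{λt} · (I + tN + t^2 N^2/2! + ... + t^{k-1} N^{k-1}/(k-1)!) where N is the nilpotent superdiagonal part.

Assembling the blocks and conjugating back gives the entries of e^{tA} as shown above.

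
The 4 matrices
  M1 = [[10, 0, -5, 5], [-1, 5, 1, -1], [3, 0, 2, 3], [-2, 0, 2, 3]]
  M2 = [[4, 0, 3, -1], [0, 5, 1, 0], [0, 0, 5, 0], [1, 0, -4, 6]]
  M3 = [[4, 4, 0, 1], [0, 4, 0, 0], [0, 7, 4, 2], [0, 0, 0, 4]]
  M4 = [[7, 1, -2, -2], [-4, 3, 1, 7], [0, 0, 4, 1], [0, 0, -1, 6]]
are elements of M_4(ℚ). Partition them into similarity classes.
Characteristic polynomials: χ_{M1} = (x - 5)^4, χ_{M2} = (x - 5)^4, χ_{M3} = (x - 4)^4, χ_{M4} = (x - 5)^4.

{M1}: invariant factors x - 5, x - 5, (x - 5)^2.

{M2, M4}: invariant factors x - 5, (x - 5)^3.

{M3}: invariant factors (x - 4)^2, (x - 4)^2.

Matrices are similar if and only if their invariant-factor lists agree; the partition into similarity classes is {M1}, {M2, M4}, {M3}.

3 classes: {M1}, {M2, M4}, {M3}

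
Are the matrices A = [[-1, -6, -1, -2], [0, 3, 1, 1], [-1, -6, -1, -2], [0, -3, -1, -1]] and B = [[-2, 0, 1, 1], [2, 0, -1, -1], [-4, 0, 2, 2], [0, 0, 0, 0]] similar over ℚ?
No.

Both have characteristic polynomial x^4, but the minimal polynomial of A is x^3 while the minimal polynomial of B is x^2. The minimal polynomial is a similarity invariant, so A and B are not similar.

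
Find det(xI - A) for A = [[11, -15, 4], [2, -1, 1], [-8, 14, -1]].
χ_A(x) = (x - 3)^3

xI - A = [[x - 11, 15, -4], [-2, x + 1, -1], [8, -14, x + 1]].

Expanding det(xI - A) along the first row:
det(xI - A) = + (x - 11)·det([[x + 1, -1], [-14, x + 1]]) - (15)·det([[-2, -1], [8, x + 1]]) + (-4)·det([[-2, x + 1], [8, -14]]).

Evaluating gives χ_A(x) = x^3 - 9x^2 + 27x - 27 = (x - 3)^3.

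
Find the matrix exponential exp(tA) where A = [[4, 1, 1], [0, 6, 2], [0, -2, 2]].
e^{tA} = [[e^{4*t}, t*e^{4*t}, t*e^{4*t}], [0, (2*t + 1)*e^{4*t}, 2*t*e^{4*t}], [0, -2*t*e^{4*t}, (1 - 2*t)*e^{4*t}]]

A has Jordan form J = [[4, 1, 0], [0, 4, 0], [0, 0, 4]] with A = PJP^{-1}, so e^{tA} = P e^{tJ} P^{-1}.

For a Jordan block J_k(λ), e^{tJ_k(λ)} = e^{λt} · (I + tN + t^2 N^2/2! + ... + t^{k-1} N^{k-1}/(k-1)!) where N is the nilpotent superdiagonal part.

Assembling the blocks and conjugating back gives the entries of e^{tA} as shown above.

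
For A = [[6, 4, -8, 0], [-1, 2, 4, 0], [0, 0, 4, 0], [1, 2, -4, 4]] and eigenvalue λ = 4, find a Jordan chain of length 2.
v_1 = [[-1, -3, -2, 0]]^T, v_2 = [[2, -1, 0, 1]]^T

We seek v_1 ∈ ker((A - 4I)^2) \ ker(A - 4I), then set v_{i+1} = (A - 4I) v_i.

One such chain is v_1 = [[-1, -3, -2, 0]]^T, v_2 = [[2, -1, 0, 1]]^T. Check: (A - 4I) v_2 = [[0, 0, 0, 0]]^T = 0.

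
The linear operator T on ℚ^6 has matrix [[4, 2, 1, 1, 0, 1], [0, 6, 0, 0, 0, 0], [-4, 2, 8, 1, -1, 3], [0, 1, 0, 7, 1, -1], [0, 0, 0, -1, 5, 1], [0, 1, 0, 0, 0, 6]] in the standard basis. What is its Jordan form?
J = [[6, 1, 0, 0, 0, 0], [0, 6, 0, 0, 0, 0], [0, 0, 6, 1, 0, 0], [0, 0, 0, 6, 0, 0], [0, 0, 0, 0, 6, 1], [0, 0, 0, 0, 0, 6]]

The characteristic polynomial is det(xI - A) = (x - 6)^6, so the eigenvalues are 6 (algebraic multiplicity 6).

For λ = 6: rank(A - 6I) = 3, rank((A - 6I)^2) = 0. The eigenspace has dimension 6 - 3 = 3, so there are 3 Jordan blocks; the rank sequence gives block sizes [2, 2, 2].

Assembling the blocks gives the Jordan form J above.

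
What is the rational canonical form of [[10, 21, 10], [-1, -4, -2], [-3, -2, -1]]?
R = [[0, 0, 5], [1, 0, -1], [0, 1, 5]]

The invariant factors of A (the non-unit diagonal entries of the Smith normal form of xI - A over ℚ[x]) are (x - 5)(x^2 + 1), each dividing the next. The characteristic polynomial is their product, (x - 5)(x^2 + 1).

The rational canonical form is the block-diagonal matrix of companion matrices C(f_i):
R = [[0, 0, 5], [1, 0, -1], [0, 1, 5]].

Note the characteristic polynomial does not split into linear factors over ℚ, so A has no Jordan form over ℚ; the rational canonical form exists over any field.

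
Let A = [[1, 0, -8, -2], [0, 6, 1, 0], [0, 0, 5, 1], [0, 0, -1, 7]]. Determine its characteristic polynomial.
χ_A(x) = (x - 6)^3(x - 1)

xI - A = [[x - 1, 0, 8, 2], [0, x - 6, -1, 0], [0, 0, x - 5, -1], [0, 0, 1, x - 7]].

Expanding det(xI - A) along the first row:
det(xI - A) = + (x - 1)·det([[x - 6, -1, 0], [0, x - 5, -1], [0, 1, x - 7]]) - (0)·det([[0, -1, 0], [0, x - 5, -1], [0, 1, x - 7]]) + (8)·det([[0, x - 6, 0], [0, 0, -1], [0, 0, x - 7]]) - (2)·det([[0, x - 6, -1], [0, 0, x - 5], [0, 0, 1]]).

Evaluating gives χ_A(x) = x^4 - 19x^3 + 126x^2 - 324x + 216 = (x - 6)^3(x - 1).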